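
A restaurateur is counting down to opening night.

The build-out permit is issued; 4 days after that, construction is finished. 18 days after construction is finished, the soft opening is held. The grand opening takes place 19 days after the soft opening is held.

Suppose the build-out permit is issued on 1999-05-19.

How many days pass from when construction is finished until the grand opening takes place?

37 days

Causal path: construction is finished → the soft opening is held → the grand opening takes place.
Total delay along the path: 18 + 19 = 37 days.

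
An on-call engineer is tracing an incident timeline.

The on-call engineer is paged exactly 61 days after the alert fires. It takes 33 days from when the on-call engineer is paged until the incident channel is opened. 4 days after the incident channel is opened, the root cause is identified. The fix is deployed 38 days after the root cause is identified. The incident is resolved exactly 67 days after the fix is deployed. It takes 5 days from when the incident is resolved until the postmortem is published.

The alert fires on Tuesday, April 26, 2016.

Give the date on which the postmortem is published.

The alert fires: Apr 26, 2016.
The on-call engineer is paged: Apr 26, 2016 + 61 days = Jun 26, 2016.
The incident channel is opened: Jun 26, 2016 + 33 days = Jul 29, 2016.
The root cause is identified: Jul 29, 2016 + 4 days = Aug 2, 2016.
The fix is deployed: Aug 2, 2016 + 38 days = Sep 9, 2016.
The incident is resolved: Sep 9, 2016 + 67 days = Nov 15, 2016.
The postmortem is published: Nov 15, 2016 + 5 days = Nov 20, 2016.

Sunday, November 20, 2016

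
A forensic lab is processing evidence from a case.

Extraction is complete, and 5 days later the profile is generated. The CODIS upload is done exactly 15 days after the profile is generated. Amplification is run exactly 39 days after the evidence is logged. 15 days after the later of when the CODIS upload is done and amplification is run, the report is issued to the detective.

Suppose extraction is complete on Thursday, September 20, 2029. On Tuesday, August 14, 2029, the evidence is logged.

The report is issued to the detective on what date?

Thursday, October 25, 2029

Extraction is complete: Sep 20, 2029.
The profile is generated: Sep 20, 2029 + 5 days = Sep 25, 2029.
The CODIS upload is done: Sep 25, 2029 + 15 days = Oct 10, 2029.
The evidence is logged: Aug 14, 2029.
Amplification is run: Aug 14, 2029 + 39 days = Sep 22, 2029.
Both prerequisites met — the CODIS upload is done (Oct 10, 2029), amplification is run (Sep 22, 2029); the later is Oct 10, 2029.
The report is issued to the detective: Oct 10, 2029 + 15 days = Oct 25, 2029.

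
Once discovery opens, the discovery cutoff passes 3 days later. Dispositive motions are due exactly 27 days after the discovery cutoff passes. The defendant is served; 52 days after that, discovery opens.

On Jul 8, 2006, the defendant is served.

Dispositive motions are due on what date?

Sep 28, 2006

The defendant is served: Jul 8, 2006.
Discovery opens: Jul 8, 2006 + 52 days = Aug 29, 2006.
The discovery cutoff passes: Aug 29, 2006 + 3 days = Sep 1, 2006.
Dispositive motions are due: Sep 1, 2006 + 27 days = Sep 28, 2006.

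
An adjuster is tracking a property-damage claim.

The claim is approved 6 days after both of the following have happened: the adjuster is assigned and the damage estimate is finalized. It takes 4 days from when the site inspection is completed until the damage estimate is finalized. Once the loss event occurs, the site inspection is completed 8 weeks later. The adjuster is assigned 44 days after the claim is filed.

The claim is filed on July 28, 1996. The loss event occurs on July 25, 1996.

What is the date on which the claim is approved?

The claim is filed: Jul 28, 1996.
The adjuster is assigned: Jul 28, 1996 + 44 days = Sep 10, 1996.
The loss event occurs: Jul 25, 1996.
The site inspection is completed: Jul 25, 1996 + 8 weeks = Sep 19, 1996.
The damage estimate is finalized: Sep 19, 1996 + 4 days = Sep 23, 1996.
Both prerequisites met — the adjuster is assigned (Sep 10, 1996), the damage estimate is finalized (Sep 23, 1996); the later is Sep 23, 1996.
The claim is approved: Sep 23, 1996 + 6 days = Sep 29, 1996.

September 29, 1996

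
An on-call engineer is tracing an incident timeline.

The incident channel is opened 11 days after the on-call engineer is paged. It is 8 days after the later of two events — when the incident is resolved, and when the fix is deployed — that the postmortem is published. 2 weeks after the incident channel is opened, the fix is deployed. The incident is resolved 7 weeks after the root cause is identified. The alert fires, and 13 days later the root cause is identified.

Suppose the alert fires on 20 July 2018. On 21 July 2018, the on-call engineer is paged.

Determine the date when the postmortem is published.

28 September 2018

The alert fires: Jul 20, 2018.
The root cause is identified: Jul 20, 2018 + 13 days = Aug 2, 2018.
The incident is resolved: Aug 2, 2018 + 7 weeks = Sep 20, 2018.
The on-call engineer is paged: Jul 21, 2018.
The incident channel is opened: Jul 21, 2018 + 11 days = Aug 1, 2018.
The fix is deployed: Aug 1, 2018 + 2 weeks = Aug 15, 2018.
Both prerequisites met — the incident is resolved (Sep 20, 2018), the fix is deployed (Aug 15, 2018); the later is Sep 20, 2018.
The postmortem is published: Sep 20, 2018 + 8 days = Sep 28, 2018.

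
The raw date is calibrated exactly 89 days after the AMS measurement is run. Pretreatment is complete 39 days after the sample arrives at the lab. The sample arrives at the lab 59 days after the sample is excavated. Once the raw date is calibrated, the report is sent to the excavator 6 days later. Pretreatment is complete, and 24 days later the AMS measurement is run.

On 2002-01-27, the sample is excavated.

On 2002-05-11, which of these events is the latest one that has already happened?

The sample is excavated: Jan 27, 2002.
The sample arrives at the lab: Jan 27, 2002 + 59 days = Mar 27, 2002.
Pretreatment is complete: Mar 27, 2002 + 39 days = May 5, 2002.
The AMS measurement is run: May 5, 2002 + 24 days = May 29, 2002.
The raw date is calibrated: May 29, 2002 + 89 days = Aug 26, 2002.
The report is sent to the excavator: Aug 26, 2002 + 6 days = Sep 1, 2002.
May 11, 2002 falls between when pretreatment is complete (May 5, 2002) and when the AMS measurement is run (May 29, 2002).

Pretreatment is complete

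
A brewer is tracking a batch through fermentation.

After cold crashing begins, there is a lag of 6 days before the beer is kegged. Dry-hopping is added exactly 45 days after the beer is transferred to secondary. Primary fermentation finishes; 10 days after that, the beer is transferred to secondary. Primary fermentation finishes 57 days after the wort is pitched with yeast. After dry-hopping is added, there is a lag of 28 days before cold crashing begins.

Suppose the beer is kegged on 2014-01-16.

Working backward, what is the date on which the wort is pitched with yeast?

The beer is kegged: Jan 16, 2014.
Cold crashing begins: Jan 16, 2014 − 6 days = Jan 10, 2014.
Dry-hopping is added: Jan 10, 2014 − 28 days = Dec 13, 2013.
The beer is transferred to secondary: Dec 13, 2013 − 45 days = Oct 29, 2013.
Primary fermentation finishes: Oct 29, 2013 − 10 days = Oct 19, 2013.
The wort is pitched with yeast: Oct 19, 2013 − 57 days = Aug 23, 2013.

2013-08-23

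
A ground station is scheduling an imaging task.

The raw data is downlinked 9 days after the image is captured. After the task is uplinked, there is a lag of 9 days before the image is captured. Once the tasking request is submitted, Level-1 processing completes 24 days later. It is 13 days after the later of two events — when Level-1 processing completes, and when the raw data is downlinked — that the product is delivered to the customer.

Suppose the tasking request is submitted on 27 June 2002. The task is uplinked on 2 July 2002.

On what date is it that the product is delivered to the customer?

The tasking request is submitted: Jun 27, 2002.
Level-1 processing completes: Jun 27, 2002 + 24 days = Jul 21, 2002.
The task is uplinked: Jul 2, 2002.
The image is captured: Jul 2, 2002 + 9 days = Jul 11, 2002.
The raw data is downlinked: Jul 11, 2002 + 9 days = Jul 20, 2002.
Both prerequisites met — Level-1 processing completes (Jul 21, 2002), the raw data is downlinked (Jul 20, 2002); the later is Jul 21, 2002.
The product is delivered to the customer: Jul 21, 2002 + 13 days = Aug 3, 2002.

3 August 2002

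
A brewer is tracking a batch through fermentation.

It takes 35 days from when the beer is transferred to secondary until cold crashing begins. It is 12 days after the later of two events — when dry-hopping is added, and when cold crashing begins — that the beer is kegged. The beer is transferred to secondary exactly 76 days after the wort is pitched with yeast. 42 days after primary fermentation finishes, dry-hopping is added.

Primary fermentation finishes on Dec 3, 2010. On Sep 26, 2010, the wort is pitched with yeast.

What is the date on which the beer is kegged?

Jan 27, 2011

Primary fermentation finishes: Dec 3, 2010.
Dry-hopping is added: Dec 3, 2010 + 42 days = Jan 14, 2011.
The wort is pitched with yeast: Sep 26, 2010.
The beer is transferred to secondary: Sep 26, 2010 + 76 days = Dec 11, 2010.
Cold crashing begins: Dec 11, 2010 + 35 days = Jan 15, 2011.
Both prerequisites met — dry-hopping is added (Jan 14, 2011), cold crashing begins (Jan 15, 2011); the later is Jan 15, 2011.
The beer is kegged: Jan 15, 2011 + 12 days = Jan 27, 2011.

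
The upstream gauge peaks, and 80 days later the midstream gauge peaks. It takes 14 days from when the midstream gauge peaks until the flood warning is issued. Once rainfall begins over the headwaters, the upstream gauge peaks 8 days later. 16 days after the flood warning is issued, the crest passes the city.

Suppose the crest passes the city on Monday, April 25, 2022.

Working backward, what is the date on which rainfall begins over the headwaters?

Tuesday, December 28, 2021

The crest passes the city: Apr 25, 2022.
The flood warning is issued: Apr 25, 2022 − 16 days = Apr 9, 2022.
The midstream gauge peaks: Apr 9, 2022 − 14 days = Mar 26, 2022.
The upstream gauge peaks: Mar 26, 2022 − 80 days = Jan 5, 2022.
Rainfall begins over the headwaters: Jan 5, 2022 − 8 days = Dec 28, 2021.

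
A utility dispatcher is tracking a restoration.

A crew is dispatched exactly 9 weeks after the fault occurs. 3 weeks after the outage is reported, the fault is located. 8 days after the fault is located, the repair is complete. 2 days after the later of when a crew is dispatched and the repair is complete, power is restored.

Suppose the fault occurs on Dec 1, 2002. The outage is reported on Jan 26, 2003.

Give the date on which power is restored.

The fault occurs: Dec 1, 2002.
A crew is dispatched: Dec 1, 2002 + 9 weeks = Feb 2, 2003.
The outage is reported: Jan 26, 2003.
The fault is located: Jan 26, 2003 + 3 weeks = Feb 16, 2003.
The repair is complete: Feb 16, 2003 + 8 days = Feb 24, 2003.
Both prerequisites met — a crew is dispatched (Feb 2, 2003), the repair is complete (Feb 24, 2003); the later is Feb 24, 2003.
Power is restored: Feb 24, 2003 + 2 days = Feb 26, 2003.

Feb 26, 2003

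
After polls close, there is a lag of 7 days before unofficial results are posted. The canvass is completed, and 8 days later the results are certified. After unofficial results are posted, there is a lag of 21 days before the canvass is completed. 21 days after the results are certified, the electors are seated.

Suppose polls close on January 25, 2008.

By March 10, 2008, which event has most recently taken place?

Polls close: Jan 25, 2008.
Unofficial results are posted: Jan 25, 2008 + 7 days = Feb 1, 2008.
The canvass is completed: Feb 1, 2008 + 21 days = Feb 22, 2008.
The results are certified: Feb 22, 2008 + 8 days = Mar 1, 2008.
The electors are seated: Mar 1, 2008 + 21 days = Mar 22, 2008.
Mar 10, 2008 falls between when the results are certified (Mar 1, 2008) and when the electors are seated (Mar 22, 2008).

The results are certified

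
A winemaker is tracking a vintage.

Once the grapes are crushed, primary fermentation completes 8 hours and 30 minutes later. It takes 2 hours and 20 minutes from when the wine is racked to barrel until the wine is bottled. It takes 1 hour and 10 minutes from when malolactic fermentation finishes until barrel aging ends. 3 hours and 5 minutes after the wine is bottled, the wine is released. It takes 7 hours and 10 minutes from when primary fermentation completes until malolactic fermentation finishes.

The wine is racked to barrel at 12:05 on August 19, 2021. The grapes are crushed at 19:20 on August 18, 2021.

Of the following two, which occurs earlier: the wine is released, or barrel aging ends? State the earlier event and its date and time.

The wine is racked to barrel: 12:05 Aug 19, 2021.
The wine is bottled: 12:05 Aug 19, 2021 + 2h20m = 14:25 Aug 19, 2021.
The wine is released: 14:25 Aug 19, 2021 + 3h05m = 17:30 Aug 19, 2021.
The grapes are crushed: 19:20 Aug 18, 2021.
Primary fermentation completes: 19:20 Aug 18, 2021 + 8h30m = 03:50 Aug 19, 2021.
Malolactic fermentation finishes: 03:50 Aug 19, 2021 + 7h10m = 11:00 Aug 19, 2021.
Barrel aging ends: 11:00 Aug 19, 2021 + 1h10m = 12:10 Aug 19, 2021.
Comparing: the wine is released at 17:30 Aug 19, 2021 vs barrel aging ends at 12:10 Aug 19, 2021. Earlier: barrel aging ends.

Barrel aging ends — 12:10 on August 19, 2021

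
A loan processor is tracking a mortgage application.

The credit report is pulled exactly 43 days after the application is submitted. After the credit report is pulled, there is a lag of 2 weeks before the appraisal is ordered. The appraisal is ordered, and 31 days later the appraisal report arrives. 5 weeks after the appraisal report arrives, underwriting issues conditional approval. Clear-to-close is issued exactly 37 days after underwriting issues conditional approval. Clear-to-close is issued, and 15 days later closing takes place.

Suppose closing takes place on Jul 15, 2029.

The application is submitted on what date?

Closing takes place: Jul 15, 2029.
Clear-to-close is issued: Jul 15, 2029 − 15 days = Jun 30, 2029.
Underwriting issues conditional approval: Jun 30, 2029 − 37 days = May 24, 2029.
The appraisal report arrives: May 24, 2029 − 5 weeks = Apr 19, 2029.
The appraisal is ordered: Apr 19, 2029 − 31 days = Mar 19, 2029.
The credit report is pulled: Mar 19, 2029 − 2 weeks = Mar 5, 2029.
The application is submitted: Mar 5, 2029 − 43 days = Jan 21, 2029.

Jan 21, 2029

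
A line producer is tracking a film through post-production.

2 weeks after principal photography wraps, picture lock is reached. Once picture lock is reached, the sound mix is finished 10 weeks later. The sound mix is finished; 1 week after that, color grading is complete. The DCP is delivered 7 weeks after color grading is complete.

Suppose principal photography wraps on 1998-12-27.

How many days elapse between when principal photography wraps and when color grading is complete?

Causal path: principal photography wraps → picture lock is reached → the sound mix is finished → color grading is complete.
Total delay along the path: 2 + 10 + 1 weeks = 13 weeks = 91 days.

91 days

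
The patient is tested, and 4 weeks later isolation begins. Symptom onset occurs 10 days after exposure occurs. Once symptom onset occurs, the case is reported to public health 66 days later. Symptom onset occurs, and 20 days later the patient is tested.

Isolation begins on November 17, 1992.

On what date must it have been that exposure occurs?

September 20, 1992

Isolation begins: Nov 17, 1992.
The patient is tested: Nov 17, 1992 − 4 weeks = Oct 20, 1992.
Symptom onset occurs: Oct 20, 1992 − 20 days = Sep 30, 1992.
Exposure occurs: Sep 30, 1992 − 10 days = Sep 20, 1992.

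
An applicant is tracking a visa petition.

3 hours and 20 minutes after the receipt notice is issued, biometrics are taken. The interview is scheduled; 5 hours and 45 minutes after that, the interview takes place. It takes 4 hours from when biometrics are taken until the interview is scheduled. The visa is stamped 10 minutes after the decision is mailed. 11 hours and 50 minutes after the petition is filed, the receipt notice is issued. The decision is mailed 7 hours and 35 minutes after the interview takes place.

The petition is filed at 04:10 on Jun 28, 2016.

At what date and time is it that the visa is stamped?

The petition is filed: 04:10 Jun 28, 2016.
The receipt notice is issued: 04:10 Jun 28, 2016 + 11h50m = 16:00 Jun 28, 2016.
Biometrics are taken: 16:00 Jun 28, 2016 + 3h20m = 19:20 Jun 28, 2016.
The interview is scheduled: 19:20 Jun 28, 2016 + 4h = 23:20 Jun 28, 2016.
The interview takes place: 23:20 Jun 28, 2016 + 5h45m = 05:05 Jun 29, 2016.
The decision is mailed: 05:05 Jun 29, 2016 + 7h35m = 12:40 Jun 29, 2016.
The visa is stamped: 12:40 Jun 29, 2016 + 10m = 12:50 Jun 29, 2016.

12:50 on Jun 29, 2016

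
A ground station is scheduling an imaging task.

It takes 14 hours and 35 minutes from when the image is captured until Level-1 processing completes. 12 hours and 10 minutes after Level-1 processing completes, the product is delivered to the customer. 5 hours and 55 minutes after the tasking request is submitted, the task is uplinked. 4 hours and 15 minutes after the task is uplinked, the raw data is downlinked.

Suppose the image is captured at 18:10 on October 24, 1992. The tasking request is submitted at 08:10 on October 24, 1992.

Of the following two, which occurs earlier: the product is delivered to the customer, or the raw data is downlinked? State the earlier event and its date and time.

The image is captured: 18:10 Oct 24, 1992.
Level-1 processing completes: 18:10 Oct 24, 1992 + 14h35m = 08:45 Oct 25, 1992.
The product is delivered to the customer: 08:45 Oct 25, 1992 + 12h10m = 20:55 Oct 25, 1992.
The tasking request is submitted: 08:10 Oct 24, 1992.
The task is uplinked: 08:10 Oct 24, 1992 + 5h55m = 14:05 Oct 24, 1992.
The raw data is downlinked: 14:05 Oct 24, 1992 + 4h15m = 18:20 Oct 24, 1992.
Comparing: the product is delivered to the customer at 20:55 Oct 25, 1992 vs the raw data is downlinked at 18:20 Oct 24, 1992. Earlier: the raw data is downlinked.

The raw data is downlinked — 18:20 on October 24, 1992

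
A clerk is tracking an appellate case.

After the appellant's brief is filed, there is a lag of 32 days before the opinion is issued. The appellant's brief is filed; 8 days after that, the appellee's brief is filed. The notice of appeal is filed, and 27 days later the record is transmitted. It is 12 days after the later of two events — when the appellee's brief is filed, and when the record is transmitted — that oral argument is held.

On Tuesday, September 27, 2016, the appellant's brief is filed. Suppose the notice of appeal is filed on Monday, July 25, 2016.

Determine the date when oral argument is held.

The appellant's brief is filed: Sep 27, 2016.
The appellee's brief is filed: Sep 27, 2016 + 8 days = Oct 5, 2016.
The notice of appeal is filed: Jul 25, 2016.
The record is transmitted: Jul 25, 2016 + 27 days = Aug 21, 2016.
Both prerequisites met — the appellee's brief is filed (Oct 5, 2016), the record is transmitted (Aug 21, 2016); the later is Oct 5, 2016.
Oral argument is held: Oct 5, 2016 + 12 days = Oct 17, 2016.

Monday, October 17, 2016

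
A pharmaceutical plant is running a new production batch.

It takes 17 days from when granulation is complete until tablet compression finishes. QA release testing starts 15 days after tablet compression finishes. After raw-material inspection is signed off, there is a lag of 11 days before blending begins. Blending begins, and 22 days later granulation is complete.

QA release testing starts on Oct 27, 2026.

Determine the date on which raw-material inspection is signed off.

Aug 23, 2026

QA release testing starts: Oct 27, 2026.
Tablet compression finishes: Oct 27, 2026 − 15 days = Oct 12, 2026.
Granulation is complete: Oct 12, 2026 − 17 days = Sep 25, 2026.
Blending begins: Sep 25, 2026 − 22 days = Sep 3, 2026.
Raw-material inspection is signed off: Sep 3, 2026 − 11 days = Aug 23, 2026.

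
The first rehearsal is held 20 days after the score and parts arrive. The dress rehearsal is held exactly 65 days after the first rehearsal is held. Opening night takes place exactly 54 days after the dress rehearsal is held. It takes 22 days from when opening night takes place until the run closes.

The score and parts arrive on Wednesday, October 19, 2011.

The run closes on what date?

Wednesday, March 28, 2012

The score and parts arrive: Oct 19, 2011.
The first rehearsal is held: Oct 19, 2011 + 20 days = Nov 8, 2011.
The dress rehearsal is held: Nov 8, 2011 + 65 days = Jan 12, 2012.
Opening night takes place: Jan 12, 2012 + 54 days = Mar 6, 2012.
The run closes: Mar 6, 2012 + 22 days = Mar 28, 2012.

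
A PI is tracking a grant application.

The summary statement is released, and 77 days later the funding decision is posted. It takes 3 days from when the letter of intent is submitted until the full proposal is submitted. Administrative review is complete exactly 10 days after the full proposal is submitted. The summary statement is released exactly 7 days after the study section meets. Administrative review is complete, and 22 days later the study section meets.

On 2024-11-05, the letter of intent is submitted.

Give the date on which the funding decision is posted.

The letter of intent is submitted: Nov 5, 2024.
The full proposal is submitted: Nov 5, 2024 + 3 days = Nov 8, 2024.
Administrative review is complete: Nov 8, 2024 + 10 days = Nov 18, 2024.
The study section meets: Nov 18, 2024 + 22 days = Dec 10, 2024.
The summary statement is released: Dec 10, 2024 + 7 days = Dec 17, 2024.
The funding decision is posted: Dec 17, 2024 + 77 days = Mar 4, 2025.

2025-03-04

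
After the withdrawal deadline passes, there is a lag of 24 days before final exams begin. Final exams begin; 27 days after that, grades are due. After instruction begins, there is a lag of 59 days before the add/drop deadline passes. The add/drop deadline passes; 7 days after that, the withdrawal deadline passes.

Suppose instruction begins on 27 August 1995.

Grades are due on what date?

22 December 1995

Instruction begins: Aug 27, 1995.
The add/drop deadline passes: Aug 27, 1995 + 59 days = Oct 25, 1995.
The withdrawal deadline passes: Oct 25, 1995 + 7 days = Nov 1, 1995.
Final exams begin: Nov 1, 1995 + 24 days = Nov 25, 1995.
Grades are due: Nov 25, 1995 + 27 days = Dec 22, 1995.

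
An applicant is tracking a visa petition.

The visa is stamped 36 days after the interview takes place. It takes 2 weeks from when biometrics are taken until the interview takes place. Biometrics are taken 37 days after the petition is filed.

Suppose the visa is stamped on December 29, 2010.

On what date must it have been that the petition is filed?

October 3, 2010

The visa is stamped: Dec 29, 2010.
The interview takes place: Dec 29, 2010 − 36 days = Nov 23, 2010.
Biometrics are taken: Nov 23, 2010 − 2 weeks = Nov 9, 2010.
The petition is filed: Nov 9, 2010 − 37 days = Oct 3, 2010.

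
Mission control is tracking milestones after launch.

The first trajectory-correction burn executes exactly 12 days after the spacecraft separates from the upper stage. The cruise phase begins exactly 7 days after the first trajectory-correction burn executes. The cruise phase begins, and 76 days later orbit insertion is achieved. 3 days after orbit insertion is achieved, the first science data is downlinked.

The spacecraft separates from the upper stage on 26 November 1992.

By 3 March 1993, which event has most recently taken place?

The spacecraft separates from the upper stage: Nov 26, 1992.
The first trajectory-correction burn executes: Nov 26, 1992 + 12 days = Dec 8, 1992.
The cruise phase begins: Dec 8, 1992 + 7 days = Dec 15, 1992.
Orbit insertion is achieved: Dec 15, 1992 + 76 days = Mar 1, 1993.
The first science data is downlinked: Mar 1, 1993 + 3 days = Mar 4, 1993.
Mar 3, 1993 falls between when orbit insertion is achieved (Mar 1, 1993) and when the first science data is downlinked (Mar 4, 1993).

Orbit insertion is achieved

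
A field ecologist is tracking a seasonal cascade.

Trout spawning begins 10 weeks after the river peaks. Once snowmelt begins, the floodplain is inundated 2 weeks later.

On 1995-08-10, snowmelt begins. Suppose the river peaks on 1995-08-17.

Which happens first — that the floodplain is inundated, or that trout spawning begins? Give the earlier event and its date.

Snowmelt begins: Aug 10, 1995.
The floodplain is inundated: Aug 10, 1995 + 2 weeks = Aug 24, 1995.
The river peaks: Aug 17, 1995.
Trout spawning begins: Aug 17, 1995 + 10 weeks = Oct 26, 1995.
Comparing: the floodplain is inundated on Aug 24, 1995 vs trout spawning begins on Oct 26, 1995. Earlier: the floodplain is inundated.

The floodplain is inundated — 1995-08-24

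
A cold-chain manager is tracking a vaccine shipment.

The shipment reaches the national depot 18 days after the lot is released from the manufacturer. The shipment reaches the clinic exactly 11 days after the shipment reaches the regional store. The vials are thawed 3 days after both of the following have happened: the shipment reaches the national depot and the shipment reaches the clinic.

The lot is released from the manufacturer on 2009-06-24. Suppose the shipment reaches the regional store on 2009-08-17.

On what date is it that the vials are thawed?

The lot is released from the manufacturer: Jun 24, 2009.
The shipment reaches the national depot: Jun 24, 2009 + 18 days = Jul 12, 2009.
The shipment reaches the regional store: Aug 17, 2009.
The shipment reaches the clinic: Aug 17, 2009 + 11 days = Aug 28, 2009.
Both prerequisites met — the shipment reaches the national depot (Jul 12, 2009), the shipment reaches the clinic (Aug 28, 2009); the later is Aug 28, 2009.
The vials are thawed: Aug 28, 2009 + 3 days = Aug 31, 2009.

2009-08-31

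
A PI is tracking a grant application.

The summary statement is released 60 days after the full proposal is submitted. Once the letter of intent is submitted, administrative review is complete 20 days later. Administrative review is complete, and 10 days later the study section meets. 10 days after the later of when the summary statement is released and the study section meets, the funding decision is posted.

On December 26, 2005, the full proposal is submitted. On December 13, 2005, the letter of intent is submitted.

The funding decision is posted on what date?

March 6, 2006

The full proposal is submitted: Dec 26, 2005.
The summary statement is released: Dec 26, 2005 + 60 days = Feb 24, 2006.
The letter of intent is submitted: Dec 13, 2005.
Administrative review is complete: Dec 13, 2005 + 20 days = Jan 2, 2006.
The study section meets: Jan 2, 2006 + 10 days = Jan 12, 2006.
Both prerequisites met — the summary statement is released (Feb 24, 2006), the study section meets (Jan 12, 2006); the later is Feb 24, 2006.
The funding decision is posted: Feb 24, 2006 + 10 days = Mar 6, 2006.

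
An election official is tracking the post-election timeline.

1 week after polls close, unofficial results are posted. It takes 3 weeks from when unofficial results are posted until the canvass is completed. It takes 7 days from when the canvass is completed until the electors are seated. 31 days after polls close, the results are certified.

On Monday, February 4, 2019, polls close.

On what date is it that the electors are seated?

Polls close: Feb 4, 2019.
Unofficial results are posted: Feb 4, 2019 + 1 week = Feb 11, 2019.
The canvass is completed: Feb 11, 2019 + 3 weeks = Mar 4, 2019.
The electors are seated: Mar 4, 2019 + 7 days = Mar 11, 2019.

Monday, March 11, 2019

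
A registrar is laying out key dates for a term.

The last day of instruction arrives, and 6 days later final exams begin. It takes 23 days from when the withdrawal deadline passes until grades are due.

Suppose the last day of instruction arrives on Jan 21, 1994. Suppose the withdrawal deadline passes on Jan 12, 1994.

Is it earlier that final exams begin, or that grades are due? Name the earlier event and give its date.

Final exams begin — Jan 27, 1994

The last day of instruction arrives: Jan 21, 1994.
Final exams begin: Jan 21, 1994 + 6 days = Jan 27, 1994.
The withdrawal deadline passes: Jan 12, 1994.
Grades are due: Jan 12, 1994 + 23 days = Feb 4, 1994.
Comparing: final exams begin on Jan 27, 1994 vs grades are due on Feb 4, 1994. Earlier: final exams begin.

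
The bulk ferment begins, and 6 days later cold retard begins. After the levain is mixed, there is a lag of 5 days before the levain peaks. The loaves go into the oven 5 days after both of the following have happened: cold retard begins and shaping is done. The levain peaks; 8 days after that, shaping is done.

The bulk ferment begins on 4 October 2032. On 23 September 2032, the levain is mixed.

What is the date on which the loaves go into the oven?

The bulk ferment begins: Oct 4, 2032.
Cold retard begins: Oct 4, 2032 + 6 days = Oct 10, 2032.
The levain is mixed: Sep 23, 2032.
The levain peaks: Sep 23, 2032 + 5 days = Sep 28, 2032.
Shaping is done: Sep 28, 2032 + 8 days = Oct 6, 2032.
Both prerequisites met — cold retard begins (Oct 10, 2032), shaping is done (Oct 6, 2032); the later is Oct 10, 2032.
The loaves go into the oven: Oct 10, 2032 + 5 days = Oct 15, 2032.

15 October 2032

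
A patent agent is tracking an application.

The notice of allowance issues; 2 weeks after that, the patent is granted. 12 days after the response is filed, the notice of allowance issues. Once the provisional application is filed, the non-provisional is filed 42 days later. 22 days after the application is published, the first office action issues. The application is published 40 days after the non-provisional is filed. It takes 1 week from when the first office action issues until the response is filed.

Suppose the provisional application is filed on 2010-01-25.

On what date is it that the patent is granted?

The provisional application is filed: Jan 25, 2010.
The non-provisional is filed: Jan 25, 2010 + 42 days = Mar 8, 2010.
The application is published: Mar 8, 2010 + 40 days = Apr 17, 2010.
The first office action issues: Apr 17, 2010 + 22 days = May 9, 2010.
The response is filed: May 9, 2010 + 1 week = May 16, 2010.
The notice of allowance issues: May 16, 2010 + 12 days = May 28, 2010.
The patent is granted: May 28, 2010 + 2 weeks = Jun 11, 2010.

2010-06-11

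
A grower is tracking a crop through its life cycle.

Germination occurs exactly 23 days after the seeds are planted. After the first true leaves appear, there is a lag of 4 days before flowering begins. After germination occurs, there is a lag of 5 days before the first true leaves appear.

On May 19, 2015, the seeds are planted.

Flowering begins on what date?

June 20, 2015

The seeds are planted: May 19, 2015.
Germination occurs: May 19, 2015 + 23 days = Jun 11, 2015.
The first true leaves appear: Jun 11, 2015 + 5 days = Jun 16, 2015.
Flowering begins: Jun 16, 2015 + 4 days = Jun 20, 2015.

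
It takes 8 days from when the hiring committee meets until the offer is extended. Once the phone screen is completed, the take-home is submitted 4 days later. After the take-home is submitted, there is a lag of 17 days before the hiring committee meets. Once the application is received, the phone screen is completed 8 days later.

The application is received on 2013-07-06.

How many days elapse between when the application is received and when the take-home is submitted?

12 days

Causal path: the application is received → the phone screen is completed → the take-home is submitted.
Total delay along the path: 8 + 4 = 12 days.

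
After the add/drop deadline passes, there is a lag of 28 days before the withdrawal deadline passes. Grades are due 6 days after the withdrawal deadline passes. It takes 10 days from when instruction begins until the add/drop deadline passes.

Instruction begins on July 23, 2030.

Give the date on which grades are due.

Instruction begins: Jul 23, 2030.
The add/drop deadline passes: Jul 23, 2030 + 10 days = Aug 2, 2030.
The withdrawal deadline passes: Aug 2, 2030 + 28 days = Aug 30, 2030.
Grades are due: Aug 30, 2030 + 6 days = Sep 5, 2030.

September 5, 2030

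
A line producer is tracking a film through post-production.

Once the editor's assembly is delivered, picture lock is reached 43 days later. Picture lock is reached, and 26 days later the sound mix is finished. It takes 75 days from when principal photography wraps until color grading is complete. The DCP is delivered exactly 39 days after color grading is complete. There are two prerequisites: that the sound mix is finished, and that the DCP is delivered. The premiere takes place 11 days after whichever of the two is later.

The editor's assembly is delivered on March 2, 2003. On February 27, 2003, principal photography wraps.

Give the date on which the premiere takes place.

The editor's assembly is delivered: Mar 2, 2003.
Picture lock is reached: Mar 2, 2003 + 43 days = Apr 14, 2003.
The sound mix is finished: Apr 14, 2003 + 26 days = May 10, 2003.
Principal photography wraps: Feb 27, 2003.
Color grading is complete: Feb 27, 2003 + 75 days = May 13, 2003.
The DCP is delivered: May 13, 2003 + 39 days = Jun 21, 2003.
Both prerequisites met — the sound mix is finished (May 10, 2003), the DCP is delivered (Jun 21, 2003); the later is Jun 21, 2003.
The premiere takes place: Jun 21, 2003 + 11 days = Jul 2, 2003.

July 2, 2003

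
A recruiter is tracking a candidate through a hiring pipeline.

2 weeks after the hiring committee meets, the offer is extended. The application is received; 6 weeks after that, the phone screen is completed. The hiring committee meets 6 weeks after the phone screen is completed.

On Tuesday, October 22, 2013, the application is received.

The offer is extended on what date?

Tuesday, January 28, 2014

The application is received: Oct 22, 2013.
The phone screen is completed: Oct 22, 2013 + 6 weeks = Dec 3, 2013.
The hiring committee meets: Dec 3, 2013 + 6 weeks = Jan 14, 2014.
The offer is extended: Jan 14, 2014 + 2 weeks = Jan 28, 2014.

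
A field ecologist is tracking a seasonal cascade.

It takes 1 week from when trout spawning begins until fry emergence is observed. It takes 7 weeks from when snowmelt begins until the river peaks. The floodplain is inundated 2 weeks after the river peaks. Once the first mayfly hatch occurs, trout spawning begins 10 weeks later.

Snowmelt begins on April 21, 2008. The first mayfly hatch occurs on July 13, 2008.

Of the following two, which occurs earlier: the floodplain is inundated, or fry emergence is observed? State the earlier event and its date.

Snowmelt begins: Apr 21, 2008.
The river peaks: Apr 21, 2008 + 7 weeks = Jun 9, 2008.
The floodplain is inundated: Jun 9, 2008 + 2 weeks = Jun 23, 2008.
The first mayfly hatch occurs: Jul 13, 2008.
Trout spawning begins: Jul 13, 2008 + 10 weeks = Sep 21, 2008.
Fry emergence is observed: Sep 21, 2008 + 1 week = Sep 28, 2008.
Comparing: the floodplain is inundated on Jun 23, 2008 vs fry emergence is observed on Sep 28, 2008. Earlier: the floodplain is inundated.

The floodplain is inundated — June 23, 2008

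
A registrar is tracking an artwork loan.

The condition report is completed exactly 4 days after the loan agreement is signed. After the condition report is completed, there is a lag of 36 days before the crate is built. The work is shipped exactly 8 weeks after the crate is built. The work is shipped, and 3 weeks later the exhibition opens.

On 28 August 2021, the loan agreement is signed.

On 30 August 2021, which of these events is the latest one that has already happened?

The loan agreement is signed

The loan agreement is signed: Aug 28, 2021.
The condition report is completed: Aug 28, 2021 + 4 days = Sep 1, 2021.
The crate is built: Sep 1, 2021 + 36 days = Oct 7, 2021.
The work is shipped: Oct 7, 2021 + 8 weeks = Dec 2, 2021.
The exhibition opens: Dec 2, 2021 + 3 weeks = Dec 23, 2021.
Aug 30, 2021 falls between when the loan agreement is signed (Aug 28, 2021) and when the condition report is completed (Sep 1, 2021).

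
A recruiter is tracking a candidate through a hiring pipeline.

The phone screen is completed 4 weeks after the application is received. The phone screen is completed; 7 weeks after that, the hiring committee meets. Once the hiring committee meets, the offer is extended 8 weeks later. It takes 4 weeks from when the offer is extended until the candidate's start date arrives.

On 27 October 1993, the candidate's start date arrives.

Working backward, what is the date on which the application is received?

The candidate's start date arrives: Oct 27, 1993.
The offer is extended: Oct 27, 1993 − 4 weeks = Sep 29, 1993.
The hiring committee meets: Sep 29, 1993 − 8 weeks = Aug 4, 1993.
The phone screen is completed: Aug 4, 1993 − 7 weeks = Jun 16, 1993.
The application is received: Jun 16, 1993 − 4 weeks = May 19, 1993.

19 May 1993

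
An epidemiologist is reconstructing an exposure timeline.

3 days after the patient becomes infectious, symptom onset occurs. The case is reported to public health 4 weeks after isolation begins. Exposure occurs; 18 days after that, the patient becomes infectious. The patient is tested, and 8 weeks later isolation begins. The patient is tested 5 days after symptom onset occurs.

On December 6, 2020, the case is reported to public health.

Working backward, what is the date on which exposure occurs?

The case is reported to public health: Dec 6, 2020.
Isolation begins: Dec 6, 2020 − 4 weeks = Nov 8, 2020.
The patient is tested: Nov 8, 2020 − 8 weeks = Sep 13, 2020.
Symptom onset occurs: Sep 13, 2020 − 5 days = Sep 8, 2020.
The patient becomes infectious: Sep 8, 2020 − 3 days = Sep 5, 2020.
Exposure occurs: Sep 5, 2020 − 18 days = Aug 18, 2020.

August 18, 2020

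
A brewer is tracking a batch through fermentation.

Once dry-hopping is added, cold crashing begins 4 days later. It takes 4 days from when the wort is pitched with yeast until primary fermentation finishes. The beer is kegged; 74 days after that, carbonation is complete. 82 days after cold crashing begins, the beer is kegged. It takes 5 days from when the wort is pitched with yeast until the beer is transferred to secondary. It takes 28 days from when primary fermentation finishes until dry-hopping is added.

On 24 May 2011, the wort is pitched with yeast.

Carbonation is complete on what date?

The wort is pitched with yeast: May 24, 2011.
Primary fermentation finishes: May 24, 2011 + 4 days = May 28, 2011.
Dry-hopping is added: May 28, 2011 + 28 days = Jun 25, 2011.
Cold crashing begins: Jun 25, 2011 + 4 days = Jun 29, 2011.
The beer is kegged: Jun 29, 2011 + 82 days = Sep 19, 2011.
Carbonation is complete: Sep 19, 2011 + 74 days = Dec 2, 2011.

2 December 2011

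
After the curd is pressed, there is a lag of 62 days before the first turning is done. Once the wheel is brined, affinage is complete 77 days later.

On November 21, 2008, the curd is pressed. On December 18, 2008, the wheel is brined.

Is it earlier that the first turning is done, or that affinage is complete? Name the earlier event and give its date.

The curd is pressed: Nov 21, 2008.
The first turning is done: Nov 21, 2008 + 62 days = Jan 22, 2009.
The wheel is brined: Dec 18, 2008.
Affinage is complete: Dec 18, 2008 + 77 days = Mar 5, 2009.
Comparing: the first turning is done on Jan 22, 2009 vs affinage is complete on Mar 5, 2009. Earlier: the first turning is done.

The first turning is done — January 22, 2009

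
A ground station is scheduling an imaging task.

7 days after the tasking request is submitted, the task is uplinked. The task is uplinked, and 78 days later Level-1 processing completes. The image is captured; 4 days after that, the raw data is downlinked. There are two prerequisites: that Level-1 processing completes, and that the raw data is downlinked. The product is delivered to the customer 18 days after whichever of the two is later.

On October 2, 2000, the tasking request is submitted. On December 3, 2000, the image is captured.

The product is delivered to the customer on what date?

January 13, 2001

The tasking request is submitted: Oct 2, 2000.
The task is uplinked: Oct 2, 2000 + 7 days = Oct 9, 2000.
Level-1 processing completes: Oct 9, 2000 + 78 days = Dec 26, 2000.
The image is captured: Dec 3, 2000.
The raw data is downlinked: Dec 3, 2000 + 4 days = Dec 7, 2000.
Both prerequisites met — Level-1 processing completes (Dec 26, 2000), the raw data is downlinked (Dec 7, 2000); the later is Dec 26, 2000.
The product is delivered to the customer: Dec 26, 2000 + 18 days = Jan 13, 2001.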